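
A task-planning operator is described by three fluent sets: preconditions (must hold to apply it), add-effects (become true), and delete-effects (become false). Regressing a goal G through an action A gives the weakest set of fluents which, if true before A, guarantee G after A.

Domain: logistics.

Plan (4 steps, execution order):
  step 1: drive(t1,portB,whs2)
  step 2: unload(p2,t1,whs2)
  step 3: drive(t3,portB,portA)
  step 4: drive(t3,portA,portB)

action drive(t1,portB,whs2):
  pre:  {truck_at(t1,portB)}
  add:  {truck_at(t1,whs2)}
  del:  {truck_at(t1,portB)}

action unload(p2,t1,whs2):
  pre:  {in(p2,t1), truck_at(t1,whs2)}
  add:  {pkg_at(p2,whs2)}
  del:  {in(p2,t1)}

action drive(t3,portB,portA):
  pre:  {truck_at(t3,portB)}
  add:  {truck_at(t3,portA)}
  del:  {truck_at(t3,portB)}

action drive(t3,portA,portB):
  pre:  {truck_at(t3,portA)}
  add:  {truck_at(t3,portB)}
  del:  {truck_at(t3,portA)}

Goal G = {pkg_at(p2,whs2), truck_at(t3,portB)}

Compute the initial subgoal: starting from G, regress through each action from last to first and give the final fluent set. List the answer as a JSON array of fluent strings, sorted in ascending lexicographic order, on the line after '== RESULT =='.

Work backward from the goal:
  through step 4 (drive(t3,portA,portB)): drop {truck_at(t3,portB)}, keep {pkg_at(p2,whs2)}, require {truck_at(t3,portA)}
    → {pkg_at(p2,whs2), truck_at(t3,portA)}
  through step 3 (drive(t3,portB,portA)): drop {truck_at(t3,portA)}, keep {pkg_at(p2,whs2)}, require {truck_at(t3,portB)}
    → {pkg_at(p2,whs2), truck_at(t3,portB)}
  through step 2 (unload(p2,t1,whs2)): drop {pkg_at(p2,whs2)}, keep {truck_at(t3,portB)}, require {in(p2,t1), truck_at(t1,whs2)}
    → {in(p2,t1), truck_at(t1,whs2), truck_at(t3,portB)}
  through step 1 (drive(t1,portB,whs2)): drop {truck_at(t1,whs2)}, keep {in(p2,t1), truck_at(t3,portB)}, require {truck_at(t1,portB)}
    → {in(p2,t1), truck_at(t1,portB), truck_at(t3,portB)}

== RESULT ==
["in(p2,t1)", "truck_at(t1,portB)", "truck_at(t3,portB)"]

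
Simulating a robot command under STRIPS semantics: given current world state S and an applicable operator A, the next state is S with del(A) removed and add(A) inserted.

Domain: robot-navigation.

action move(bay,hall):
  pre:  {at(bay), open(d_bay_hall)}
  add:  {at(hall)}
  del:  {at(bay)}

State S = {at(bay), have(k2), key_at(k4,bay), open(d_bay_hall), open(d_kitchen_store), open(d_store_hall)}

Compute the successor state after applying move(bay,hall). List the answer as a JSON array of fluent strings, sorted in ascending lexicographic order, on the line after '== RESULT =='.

Progress:
  pre ⊆ S: {at(bay), open(d_bay_hall)} ⊆ S  — applicable
  S \ del = {have(k2), key_at(k4,bay), open(d_bay_hall), open(d_kitchen_store), open(d_store_hall)}
  ∪ add   = {at(hall), have(k2), key_at(k4,bay), open(d_bay_hall), open(d_kitchen_store), open(d_store_hall)}

== RESULT ==
["at(hall)", "have(k2)", "key_at(k4,bay)", "open(d_bay_hall)", "open(d_kitchen_store)", "open(d_store_hall)"]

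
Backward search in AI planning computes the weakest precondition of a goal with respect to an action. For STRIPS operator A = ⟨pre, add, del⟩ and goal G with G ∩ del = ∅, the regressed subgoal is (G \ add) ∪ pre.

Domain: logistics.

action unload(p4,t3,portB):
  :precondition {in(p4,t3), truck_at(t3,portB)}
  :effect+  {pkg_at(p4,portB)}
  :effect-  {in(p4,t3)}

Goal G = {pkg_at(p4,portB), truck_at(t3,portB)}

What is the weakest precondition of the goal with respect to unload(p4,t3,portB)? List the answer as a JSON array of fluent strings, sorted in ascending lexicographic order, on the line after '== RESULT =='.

Regress:
  G ∩ del = {}  (empty — regression defined)
  G \ add = {pkg_at(p4,portB), truck_at(t3,portB)} \ {pkg_at(p4,portB)} = {truck_at(t3,portB)}
  ∪ pre   = {truck_at(t3,portB)} ∪ {in(p4,t3), truck_at(t3,portB)}
          = {in(p4,t3), truck_at(t3,portB)}

== RESULT ==
["in(p4,t3)", "truck_at(t3,portB)"]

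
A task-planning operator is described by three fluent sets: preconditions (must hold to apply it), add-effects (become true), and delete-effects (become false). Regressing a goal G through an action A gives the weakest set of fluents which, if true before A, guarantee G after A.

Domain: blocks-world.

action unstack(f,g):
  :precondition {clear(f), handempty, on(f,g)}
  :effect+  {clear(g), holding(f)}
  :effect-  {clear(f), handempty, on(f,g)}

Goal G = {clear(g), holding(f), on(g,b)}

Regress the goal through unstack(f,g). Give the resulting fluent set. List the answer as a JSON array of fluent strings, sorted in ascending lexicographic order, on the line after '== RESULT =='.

Regress:
  G ∩ del = {}  (empty — regression defined)
  G \ add = {clear(g), holding(f), on(g,b)} \ {clear(g), holding(f)} = {on(g,b)}
  ∪ pre   = {on(g,b)} ∪ {clear(f), handempty, on(f,g)}
          = {clear(f), handempty, on(f,g), on(g,b)}

== RESULT ==
["clear(f)", "handempty", "on(f,g)", "on(g,b)"]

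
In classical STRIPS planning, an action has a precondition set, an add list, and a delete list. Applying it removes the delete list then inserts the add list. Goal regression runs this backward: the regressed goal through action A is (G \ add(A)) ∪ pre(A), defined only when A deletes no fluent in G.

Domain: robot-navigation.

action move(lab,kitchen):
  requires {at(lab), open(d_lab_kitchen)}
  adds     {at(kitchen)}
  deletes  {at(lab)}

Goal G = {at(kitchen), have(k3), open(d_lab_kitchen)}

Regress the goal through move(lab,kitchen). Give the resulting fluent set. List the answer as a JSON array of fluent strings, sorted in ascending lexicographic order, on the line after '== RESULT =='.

Compute (G \ add) ∪ pre:
  G ∩ del = {}  (empty — regression defined)
  G \ add = {at(kitchen), have(k3), open(d_lab_kitchen)} \ {at(kitchen)} = {have(k3), open(d_lab_kitchen)}
  ∪ pre   = {have(k3), open(d_lab_kitchen)} ∪ {at(lab), open(d_lab_kitchen)}
          = {at(lab), have(k3), open(d_lab_kitchen)}

== RESULT ==
["at(lab)", "have(k3)", "open(d_lab_kitchen)"]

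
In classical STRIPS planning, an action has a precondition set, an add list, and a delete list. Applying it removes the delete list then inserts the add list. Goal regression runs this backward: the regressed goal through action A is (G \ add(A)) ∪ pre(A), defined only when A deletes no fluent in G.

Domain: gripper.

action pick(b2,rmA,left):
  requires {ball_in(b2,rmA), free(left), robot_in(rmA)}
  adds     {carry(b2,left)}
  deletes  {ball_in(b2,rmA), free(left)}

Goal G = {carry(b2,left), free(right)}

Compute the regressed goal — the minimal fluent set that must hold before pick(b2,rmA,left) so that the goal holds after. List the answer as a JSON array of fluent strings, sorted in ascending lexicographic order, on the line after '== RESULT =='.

Regress:
  G ∩ del = {}  (empty — regression defined)
  G \ add = {carry(b2,left), free(right)} \ {carry(b2,left)} = {free(right)}
  ∪ pre   = {free(right)} ∪ {ball_in(b2,rmA), free(left), robot_in(rmA)}
          = {ball_in(b2,rmA), free(left), free(right), robot_in(rmA)}

== RESULT ==
["ball_in(b2,rmA)", "free(left)", "free(right)", "robot_in(rmA)"]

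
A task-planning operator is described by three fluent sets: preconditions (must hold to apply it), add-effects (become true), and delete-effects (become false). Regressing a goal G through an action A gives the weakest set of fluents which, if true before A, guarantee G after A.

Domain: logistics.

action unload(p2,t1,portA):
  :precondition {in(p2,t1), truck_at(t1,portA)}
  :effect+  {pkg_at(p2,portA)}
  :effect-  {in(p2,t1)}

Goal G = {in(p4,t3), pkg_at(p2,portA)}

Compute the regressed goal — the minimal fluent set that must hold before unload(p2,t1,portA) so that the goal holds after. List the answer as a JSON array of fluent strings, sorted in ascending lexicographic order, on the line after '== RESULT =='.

Compute (G \ add) ∪ pre:
  G ∩ del = {}  (empty — regression defined)
  G \ add = {in(p4,t3), pkg_at(p2,portA)} \ {pkg_at(p2,portA)} = {in(p4,t3)}
  ∪ pre   = {in(p4,t3)} ∪ {in(p2,t1), truck_at(t1,portA)}
          = {in(p2,t1), in(p4,t3), truck_at(t1,portA)}

== RESULT ==
["in(p2,t1)", "in(p4,t3)", "truck_at(t1,portA)"]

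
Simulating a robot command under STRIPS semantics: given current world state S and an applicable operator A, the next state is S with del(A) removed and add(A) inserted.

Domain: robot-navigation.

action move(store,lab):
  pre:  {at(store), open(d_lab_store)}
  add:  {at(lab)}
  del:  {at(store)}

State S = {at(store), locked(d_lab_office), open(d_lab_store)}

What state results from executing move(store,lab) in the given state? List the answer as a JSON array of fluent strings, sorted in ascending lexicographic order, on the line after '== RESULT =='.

Compute (S \ del) ∪ add:
  pre ⊆ S: {at(store), open(d_lab_store)} ⊆ S  — applicable
  S \ del = {locked(d_lab_office), open(d_lab_store)}
  ∪ add   = {at(lab), locked(d_lab_office), open(d_lab_store)}

== RESULT ==
["at(lab)", "locked(d_lab_office)", "open(d_lab_store)"]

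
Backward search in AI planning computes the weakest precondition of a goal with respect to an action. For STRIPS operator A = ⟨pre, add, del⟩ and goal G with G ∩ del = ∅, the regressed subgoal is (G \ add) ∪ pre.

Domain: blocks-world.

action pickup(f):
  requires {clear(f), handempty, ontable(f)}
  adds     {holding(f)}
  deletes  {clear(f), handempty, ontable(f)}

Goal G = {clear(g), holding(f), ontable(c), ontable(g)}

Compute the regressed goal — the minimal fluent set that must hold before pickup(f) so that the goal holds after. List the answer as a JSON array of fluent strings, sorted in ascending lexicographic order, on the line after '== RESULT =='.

Compute (G \ add) ∪ pre:
  G ∩ del = {}  (empty — regression defined)
  G \ add = {clear(g), holding(f), ontable(c), ontable(g)} \ {holding(f)} = {clear(g), ontable(c), ontable(g)}
  ∪ pre   = {clear(g), ontable(c), ontable(g)} ∪ {clear(f), handempty, ontable(f)}
          = {clear(f), clear(g), handempty, ontable(c), ontable(f), ontable(g)}

== RESULT ==
["clear(f)", "clear(g)", "handempty", "ontable(c)", "ontable(f)", "ontable(g)"]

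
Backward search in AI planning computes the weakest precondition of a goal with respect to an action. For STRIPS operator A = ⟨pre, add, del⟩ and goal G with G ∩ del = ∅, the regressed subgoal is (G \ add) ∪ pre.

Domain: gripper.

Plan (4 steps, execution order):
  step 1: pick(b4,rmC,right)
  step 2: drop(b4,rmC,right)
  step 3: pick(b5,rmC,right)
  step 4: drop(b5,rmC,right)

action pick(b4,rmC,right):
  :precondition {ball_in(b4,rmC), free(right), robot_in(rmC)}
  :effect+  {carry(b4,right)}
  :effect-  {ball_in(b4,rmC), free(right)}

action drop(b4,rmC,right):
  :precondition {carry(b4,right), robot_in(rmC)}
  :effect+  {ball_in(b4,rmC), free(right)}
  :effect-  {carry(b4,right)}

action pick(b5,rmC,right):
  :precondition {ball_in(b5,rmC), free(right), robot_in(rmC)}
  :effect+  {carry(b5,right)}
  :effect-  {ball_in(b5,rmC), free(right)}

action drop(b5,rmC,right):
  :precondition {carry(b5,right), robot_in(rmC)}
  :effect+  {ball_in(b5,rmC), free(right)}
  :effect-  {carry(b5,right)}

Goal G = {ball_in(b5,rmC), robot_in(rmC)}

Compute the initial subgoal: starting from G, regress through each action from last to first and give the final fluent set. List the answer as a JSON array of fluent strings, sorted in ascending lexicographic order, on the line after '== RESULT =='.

Work backward from the goal:
  through step 4 (drop(b5,rmC,right)): drop {ball_in(b5,rmC)}, keep {robot_in(rmC)}, require {carry(b5,right), robot_in(rmC)}
    → {carry(b5,right), robot_in(rmC)}
  through step 3 (pick(b5,rmC,right)): drop {carry(b5,right)}, keep {robot_in(rmC)}, require {ball_in(b5,rmC), free(right), robot_in(rmC)}
    → {ball_in(b5,rmC), free(right), robot_in(rmC)}
  through step 2 (drop(b4,rmC,right)): drop {free(right)}, keep {ball_in(b5,rmC), robot_in(rmC)}, require {carry(b4,right), robot_in(rmC)}
    → {ball_in(b5,rmC), carry(b4,right), robot_in(rmC)}
  through step 1 (pick(b4,rmC,right)): drop {carry(b4,right)}, keep {ball_in(b5,rmC), robot_in(rmC)}, require {ball_in(b4,rmC), free(right), robot_in(rmC)}
    → {ball_in(b4,rmC), ball_in(b5,rmC), free(right), robot_in(rmC)}

== RESULT ==
["ball_in(b4,rmC)", "ball_in(b5,rmC)", "free(right)", "robot_in(rmC)"]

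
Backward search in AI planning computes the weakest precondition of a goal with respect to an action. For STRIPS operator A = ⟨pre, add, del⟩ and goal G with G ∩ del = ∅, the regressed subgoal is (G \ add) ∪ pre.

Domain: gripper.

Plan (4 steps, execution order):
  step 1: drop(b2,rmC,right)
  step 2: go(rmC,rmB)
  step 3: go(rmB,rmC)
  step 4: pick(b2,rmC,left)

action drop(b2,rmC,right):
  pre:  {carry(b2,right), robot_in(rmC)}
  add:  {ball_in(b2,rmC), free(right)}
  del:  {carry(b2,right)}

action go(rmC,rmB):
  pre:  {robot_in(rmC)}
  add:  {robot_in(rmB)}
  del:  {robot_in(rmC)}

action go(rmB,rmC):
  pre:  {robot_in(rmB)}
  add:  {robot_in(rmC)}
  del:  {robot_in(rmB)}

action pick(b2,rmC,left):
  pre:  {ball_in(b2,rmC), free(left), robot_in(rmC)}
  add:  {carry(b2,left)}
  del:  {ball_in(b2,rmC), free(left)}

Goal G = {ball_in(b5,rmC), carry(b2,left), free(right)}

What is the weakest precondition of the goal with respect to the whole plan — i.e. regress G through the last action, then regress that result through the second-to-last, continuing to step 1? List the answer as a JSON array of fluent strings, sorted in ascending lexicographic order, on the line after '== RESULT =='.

Regress step by step:
  through step 4 (pick(b2,rmC,left)): drop {carry(b2,left)}, keep {ball_in(b5,rmC), free(right)}, require {ball_in(b2,rmC), free(left), robot_in(rmC)}
    → {ball_in(b2,rmC), ball_in(b5,rmC), free(left), free(right), robot_in(rmC)}
  through step 3 (go(rmB,rmC)): drop {robot_in(rmC)}, keep {ball_in(b2,rmC), ball_in(b5,rmC), free(left), free(right)}, require {robot_in(rmB)}
    → {ball_in(b2,rmC), ball_in(b5,rmC), free(left), free(right), robot_in(rmB)}
  through step 2 (go(rmC,rmB)): drop {robot_in(rmB)}, keep {ball_in(b2,rmC), ball_in(b5,rmC), free(left), free(right)}, require {robot_in(rmC)}
    → {ball_in(b2,rmC), ball_in(b5,rmC), free(left), free(right), robot_in(rmC)}
  through step 1 (drop(b2,rmC,right)): drop {ball_in(b2,rmC), free(right)}, keep {ball_in(b5,rmC), free(left), robot_in(rmC)}, require {carry(b2,right), robot_in(rmC)}
    → {ball_in(b5,rmC), carry(b2,right), free(left), robot_in(rmC)}

== RESULT ==
["ball_in(b5,rmC)", "carry(b2,right)", "free(left)", "robot_in(rmC)"]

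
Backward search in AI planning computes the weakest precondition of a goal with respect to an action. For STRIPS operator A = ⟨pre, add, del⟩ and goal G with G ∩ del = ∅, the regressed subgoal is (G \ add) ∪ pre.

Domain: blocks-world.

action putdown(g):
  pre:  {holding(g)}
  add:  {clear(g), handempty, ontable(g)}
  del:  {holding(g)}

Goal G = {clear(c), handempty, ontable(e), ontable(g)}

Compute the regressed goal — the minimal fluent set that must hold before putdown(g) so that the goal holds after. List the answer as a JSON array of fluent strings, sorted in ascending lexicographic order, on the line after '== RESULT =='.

Regress:
  G ∩ del = {}  (empty — regression defined)
  G \ add = {clear(c), handempty, ontable(e), ontable(g)} \ {clear(g), handempty, ontable(g)} = {clear(c), ontable(e)}
  ∪ pre   = {clear(c), ontable(e)} ∪ {holding(g)}
          = {clear(c), holding(g), ontable(e)}

== RESULT ==
["clear(c)", "holding(g)", "ontable(e)"]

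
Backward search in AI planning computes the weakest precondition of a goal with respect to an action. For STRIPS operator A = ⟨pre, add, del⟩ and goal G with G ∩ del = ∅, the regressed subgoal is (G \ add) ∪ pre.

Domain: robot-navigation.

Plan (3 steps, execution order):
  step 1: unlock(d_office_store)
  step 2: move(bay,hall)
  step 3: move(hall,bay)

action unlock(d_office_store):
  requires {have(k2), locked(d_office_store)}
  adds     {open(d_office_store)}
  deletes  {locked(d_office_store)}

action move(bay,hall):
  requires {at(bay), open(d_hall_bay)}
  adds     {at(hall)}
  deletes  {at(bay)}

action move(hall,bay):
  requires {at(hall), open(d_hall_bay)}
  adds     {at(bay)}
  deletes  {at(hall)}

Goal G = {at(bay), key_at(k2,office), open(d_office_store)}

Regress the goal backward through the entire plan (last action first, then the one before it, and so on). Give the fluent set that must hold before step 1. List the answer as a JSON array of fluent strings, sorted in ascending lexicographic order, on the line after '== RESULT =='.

Work backward from the goal:
  through step 3 (move(hall,bay)): drop {at(bay)}, keep {key_at(k2,office), open(d_office_store)}, require {at(hall), open(d_hall_bay)}
    → {at(hall), key_at(k2,office), open(d_hall_bay), open(d_office_store)}
  through step 2 (move(bay,hall)): drop {at(hall)}, keep {key_at(k2,office), open(d_hall_bay), open(d_office_store)}, require {at(bay), open(d_hall_bay)}
    → {at(bay), key_at(k2,office), open(d_hall_bay), open(d_office_store)}
  through step 1 (unlock(d_office_store)): drop {open(d_office_store)}, keep {at(bay), key_at(k2,office), open(d_hall_bay)}, require {have(k2), locked(d_office_store)}
    → {at(bay), have(k2), key_at(k2,office), locked(d_office_store), open(d_hall_bay)}

== RESULT ==
["at(bay)", "have(k2)", "key_at(k2,office)", "locked(d_office_store)", "open(d_hall_bay)"]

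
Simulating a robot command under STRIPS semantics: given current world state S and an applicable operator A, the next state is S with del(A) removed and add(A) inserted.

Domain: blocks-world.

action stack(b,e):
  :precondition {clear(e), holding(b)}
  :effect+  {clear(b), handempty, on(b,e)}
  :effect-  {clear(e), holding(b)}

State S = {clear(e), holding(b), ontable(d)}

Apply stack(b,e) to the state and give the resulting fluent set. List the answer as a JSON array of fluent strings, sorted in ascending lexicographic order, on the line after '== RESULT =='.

Progress:
  pre ⊆ S: {clear(e), holding(b)} ⊆ S  — applicable
  S \ del = {ontable(d)}
  ∪ add   = {clear(b), handempty, on(b,e), ontable(d)}

== RESULT ==
["clear(b)", "handempty", "on(b,e)", "ontable(d)"]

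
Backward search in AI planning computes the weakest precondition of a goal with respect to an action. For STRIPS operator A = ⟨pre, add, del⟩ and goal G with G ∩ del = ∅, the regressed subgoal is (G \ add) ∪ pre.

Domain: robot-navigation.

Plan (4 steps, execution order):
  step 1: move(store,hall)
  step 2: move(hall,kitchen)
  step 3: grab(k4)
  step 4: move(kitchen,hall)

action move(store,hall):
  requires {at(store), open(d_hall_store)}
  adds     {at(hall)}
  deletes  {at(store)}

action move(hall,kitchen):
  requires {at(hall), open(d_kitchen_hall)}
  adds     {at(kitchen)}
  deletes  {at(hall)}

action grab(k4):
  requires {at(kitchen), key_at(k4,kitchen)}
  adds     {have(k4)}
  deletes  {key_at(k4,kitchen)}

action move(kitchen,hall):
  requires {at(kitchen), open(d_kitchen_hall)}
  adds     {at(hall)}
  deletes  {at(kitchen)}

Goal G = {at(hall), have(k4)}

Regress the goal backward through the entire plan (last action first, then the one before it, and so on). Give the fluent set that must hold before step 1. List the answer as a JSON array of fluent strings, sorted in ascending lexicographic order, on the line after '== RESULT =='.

Regress step by step:
  through step 4 (move(kitchen,hall)): drop {at(hall)}, keep {have(k4)}, require {at(kitchen), open(d_kitchen_hall)}
    → {at(kitchen), have(k4), open(d_kitchen_hall)}
  through step 3 (grab(k4)): drop {have(k4)}, keep {at(kitchen), open(d_kitchen_hall)}, require {at(kitchen), key_at(k4,kitchen)}
    → {at(kitchen), key_at(k4,kitchen), open(d_kitchen_hall)}
  through step 2 (move(hall,kitchen)): drop {at(kitchen)}, keep {key_at(k4,kitchen), open(d_kitchen_hall)}, require {at(hall), open(d_kitchen_hall)}
    → {at(hall), key_at(k4,kitchen), open(d_kitchen_hall)}
  through step 1 (move(store,hall)): drop {at(hall)}, keep {key_at(k4,kitchen), open(d_kitchen_hall)}, require {at(store), open(d_hall_store)}
    → {at(store), key_at(k4,kitchen), open(d_hall_store), open(d_kitchen_hall)}

== RESULT ==
["at(store)", "key_at(k4,kitchen)", "open(d_hall_store)", "open(d_kitchen_hall)"]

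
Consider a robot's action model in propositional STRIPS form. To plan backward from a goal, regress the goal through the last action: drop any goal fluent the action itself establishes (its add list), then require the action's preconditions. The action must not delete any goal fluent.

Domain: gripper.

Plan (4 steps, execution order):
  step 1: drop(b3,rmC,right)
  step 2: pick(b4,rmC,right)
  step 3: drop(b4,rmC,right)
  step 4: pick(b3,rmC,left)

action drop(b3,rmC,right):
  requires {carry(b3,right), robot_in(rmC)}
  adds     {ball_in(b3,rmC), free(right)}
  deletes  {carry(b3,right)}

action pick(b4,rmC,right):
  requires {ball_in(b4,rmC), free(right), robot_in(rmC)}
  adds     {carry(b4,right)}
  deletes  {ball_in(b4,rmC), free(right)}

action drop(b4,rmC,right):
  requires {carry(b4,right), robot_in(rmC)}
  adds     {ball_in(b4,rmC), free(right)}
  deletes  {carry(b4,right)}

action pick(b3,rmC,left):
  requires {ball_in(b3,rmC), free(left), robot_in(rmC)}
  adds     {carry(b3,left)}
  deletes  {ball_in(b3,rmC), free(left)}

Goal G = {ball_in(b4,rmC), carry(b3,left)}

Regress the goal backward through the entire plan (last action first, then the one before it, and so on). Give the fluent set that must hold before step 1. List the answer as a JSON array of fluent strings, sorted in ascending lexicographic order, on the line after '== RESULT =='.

Work backward from the goal:
  through step 4 (pick(b3,rmC,left)): drop {carry(b3,left)}, keep {ball_in(b4,rmC)}, require {ball_in(b3,rmC), free(left), robot_in(rmC)}
    → {ball_in(b3,rmC), ball_in(b4,rmC), free(left), robot_in(rmC)}
  through step 3 (drop(b4,rmC,right)): drop {ball_in(b4,rmC)}, keep {ball_in(b3,rmC), free(left), robot_in(rmC)}, require {carry(b4,right), robot_in(rmC)}
    → {ball_in(b3,rmC), carry(b4,right), free(left), robot_in(rmC)}
  through step 2 (pick(b4,rmC,right)): drop {carry(b4,right)}, keep {ball_in(b3,rmC), free(left), robot_in(rmC)}, require {ball_in(b4,rmC), free(right), robot_in(rmC)}
    → {ball_in(b3,rmC), ball_in(b4,rmC), free(left), free(right), robot_in(rmC)}
  through step 1 (drop(b3,rmC,right)): drop {ball_in(b3,rmC), free(right)}, keep {ball_in(b4,rmC), free(left), robot_in(rmC)}, require {carry(b3,right), robot_in(rmC)}
    → {ball_in(b4,rmC), carry(b3,right), free(left), robot_in(rmC)}

== RESULT ==
["ball_in(b4,rmC)", "carry(b3,right)", "free(left)", "robot_in(rmC)"]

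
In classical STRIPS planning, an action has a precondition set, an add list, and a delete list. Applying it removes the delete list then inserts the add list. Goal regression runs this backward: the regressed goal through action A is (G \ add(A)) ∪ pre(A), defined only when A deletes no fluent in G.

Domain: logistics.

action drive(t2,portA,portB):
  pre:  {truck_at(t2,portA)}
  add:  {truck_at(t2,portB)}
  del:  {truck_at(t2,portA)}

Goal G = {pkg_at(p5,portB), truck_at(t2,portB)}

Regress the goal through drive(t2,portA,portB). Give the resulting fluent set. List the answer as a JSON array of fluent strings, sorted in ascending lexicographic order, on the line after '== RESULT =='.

Regress:
  G ∩ del = {}  (empty — regression defined)
  G \ add = {pkg_at(p5,portB), truck_at(t2,portB)} \ {truck_at(t2,portB)} = {pkg_at(p5,portB)}
  ∪ pre   = {pkg_at(p5,portB)} ∪ {truck_at(t2,portA)}
          = {pkg_at(p5,portB), truck_at(t2,portA)}

== RESULT ==
["pkg_at(p5,portB)", "truck_at(t2,portA)"]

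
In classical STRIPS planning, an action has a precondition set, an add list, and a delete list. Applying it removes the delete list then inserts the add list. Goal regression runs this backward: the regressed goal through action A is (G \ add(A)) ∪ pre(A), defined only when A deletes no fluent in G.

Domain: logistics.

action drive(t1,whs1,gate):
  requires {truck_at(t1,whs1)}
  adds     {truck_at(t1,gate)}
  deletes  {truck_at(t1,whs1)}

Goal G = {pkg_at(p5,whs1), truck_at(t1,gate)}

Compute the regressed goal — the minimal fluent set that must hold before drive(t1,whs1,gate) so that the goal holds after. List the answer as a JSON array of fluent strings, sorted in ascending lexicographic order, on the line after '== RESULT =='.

Regress:
  G ∩ del = {}  (empty — regression defined)
  G \ add = {pkg_at(p5,whs1), truck_at(t1,gate)} \ {truck_at(t1,gate)} = {pkg_at(p5,whs1)}
  ∪ pre   = {pkg_at(p5,whs1)} ∪ {truck_at(t1,whs1)}
          = {pkg_at(p5,whs1), truck_at(t1,whs1)}

== RESULT ==
["pkg_at(p5,whs1)", "truck_at(t1,whs1)"]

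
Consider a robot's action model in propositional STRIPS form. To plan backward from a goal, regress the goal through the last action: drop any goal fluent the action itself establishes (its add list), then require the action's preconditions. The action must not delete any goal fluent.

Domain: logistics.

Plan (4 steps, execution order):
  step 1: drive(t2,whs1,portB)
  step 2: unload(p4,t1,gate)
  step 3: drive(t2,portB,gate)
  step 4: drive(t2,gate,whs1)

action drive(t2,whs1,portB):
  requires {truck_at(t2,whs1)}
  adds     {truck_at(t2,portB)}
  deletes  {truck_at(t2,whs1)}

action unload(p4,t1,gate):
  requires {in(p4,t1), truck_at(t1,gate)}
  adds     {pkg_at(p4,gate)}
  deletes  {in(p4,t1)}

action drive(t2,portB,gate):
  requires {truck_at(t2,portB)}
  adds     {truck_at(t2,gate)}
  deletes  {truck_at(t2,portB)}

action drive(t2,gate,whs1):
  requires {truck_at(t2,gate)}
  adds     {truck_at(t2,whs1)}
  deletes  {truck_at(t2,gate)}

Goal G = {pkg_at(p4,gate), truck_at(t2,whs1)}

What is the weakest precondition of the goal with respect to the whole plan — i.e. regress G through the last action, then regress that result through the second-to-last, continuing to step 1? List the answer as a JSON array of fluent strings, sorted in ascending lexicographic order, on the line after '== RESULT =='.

Regress step by step:
  through step 4 (drive(t2,gate,whs1)): drop {truck_at(t2,whs1)}, keep {pkg_at(p4,gate)}, require {truck_at(t2,gate)}
    → {pkg_at(p4,gate), truck_at(t2,gate)}
  through step 3 (drive(t2,portB,gate)): drop {truck_at(t2,gate)}, keep {pkg_at(p4,gate)}, require {truck_at(t2,portB)}
    → {pkg_at(p4,gate), truck_at(t2,portB)}
  through step 2 (unload(p4,t1,gate)): drop {pkg_at(p4,gate)}, keep {truck_at(t2,portB)}, require {in(p4,t1), truck_at(t1,gate)}
    → {in(p4,t1), truck_at(t1,gate), truck_at(t2,portB)}
  through step 1 (drive(t2,whs1,portB)): drop {truck_at(t2,portB)}, keep {in(p4,t1), truck_at(t1,gate)}, require {truck_at(t2,whs1)}
    → {in(p4,t1), truck_at(t1,gate), truck_at(t2,whs1)}

== RESULT ==
["in(p4,t1)", "truck_at(t1,gate)", "truck_at(t2,whs1)"]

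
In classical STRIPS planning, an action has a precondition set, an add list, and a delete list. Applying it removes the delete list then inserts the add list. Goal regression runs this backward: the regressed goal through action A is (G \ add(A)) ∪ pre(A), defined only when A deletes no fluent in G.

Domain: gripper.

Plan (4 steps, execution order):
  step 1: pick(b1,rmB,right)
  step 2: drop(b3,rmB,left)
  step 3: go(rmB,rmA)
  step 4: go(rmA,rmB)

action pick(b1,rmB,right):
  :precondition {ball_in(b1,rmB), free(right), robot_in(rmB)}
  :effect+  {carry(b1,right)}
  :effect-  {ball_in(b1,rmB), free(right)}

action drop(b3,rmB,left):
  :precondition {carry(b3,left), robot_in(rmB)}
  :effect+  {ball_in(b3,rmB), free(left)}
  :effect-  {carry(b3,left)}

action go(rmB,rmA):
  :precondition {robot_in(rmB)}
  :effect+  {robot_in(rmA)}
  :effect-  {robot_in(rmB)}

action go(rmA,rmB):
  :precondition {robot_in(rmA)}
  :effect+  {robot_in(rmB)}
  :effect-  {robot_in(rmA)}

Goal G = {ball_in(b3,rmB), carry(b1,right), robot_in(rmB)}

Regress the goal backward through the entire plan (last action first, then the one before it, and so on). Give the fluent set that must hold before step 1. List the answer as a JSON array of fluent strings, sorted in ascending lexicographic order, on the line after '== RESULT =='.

Regress step by step:
  through step 4 (go(rmA,rmB)): drop {robot_in(rmB)}, keep {ball_in(b3,rmB), carry(b1,right)}, require {robot_in(rmA)}
    → {ball_in(b3,rmB), carry(b1,right), robot_in(rmA)}
  through step 3 (go(rmB,rmA)): drop {robot_in(rmA)}, keep {ball_in(b3,rmB), carry(b1,right)}, require {robot_in(rmB)}
    → {ball_in(b3,rmB), carry(b1,right), robot_in(rmB)}
  through step 2 (drop(b3,rmB,left)): drop {ball_in(b3,rmB)}, keep {carry(b1,right), robot_in(rmB)}, require {carry(b3,left), robot_in(rmB)}
    → {carry(b1,right), carry(b3,left), robot_in(rmB)}
  through step 1 (pick(b1,rmB,right)): drop {carry(b1,right)}, keep {carry(b3,left), robot_in(rmB)}, require {ball_in(b1,rmB), free(right), robot_in(rmB)}
    → {ball_in(b1,rmB), carry(b3,left), free(right), robot_in(rmB)}

== RESULT ==
["ball_in(b1,rmB)", "carry(b3,left)", "free(right)", "robot_in(rmB)"]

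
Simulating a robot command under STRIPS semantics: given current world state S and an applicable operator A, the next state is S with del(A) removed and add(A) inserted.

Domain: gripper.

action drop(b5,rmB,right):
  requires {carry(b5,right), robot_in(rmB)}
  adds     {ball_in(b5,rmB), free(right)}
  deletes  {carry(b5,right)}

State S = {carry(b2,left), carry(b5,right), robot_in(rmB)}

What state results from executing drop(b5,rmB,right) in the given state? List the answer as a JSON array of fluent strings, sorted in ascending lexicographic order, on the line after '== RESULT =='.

Progress:
  pre ⊆ S: {carry(b5,right), robot_in(rmB)} ⊆ S  — applicable
  S \ del = {carry(b2,left), robot_in(rmB)}
  ∪ add   = {ball_in(b5,rmB), carry(b2,left), free(right), robot_in(rmB)}

== RESULT ==
["ball_in(b5,rmB)", "carry(b2,left)", "free(right)", "robot_in(rmB)"]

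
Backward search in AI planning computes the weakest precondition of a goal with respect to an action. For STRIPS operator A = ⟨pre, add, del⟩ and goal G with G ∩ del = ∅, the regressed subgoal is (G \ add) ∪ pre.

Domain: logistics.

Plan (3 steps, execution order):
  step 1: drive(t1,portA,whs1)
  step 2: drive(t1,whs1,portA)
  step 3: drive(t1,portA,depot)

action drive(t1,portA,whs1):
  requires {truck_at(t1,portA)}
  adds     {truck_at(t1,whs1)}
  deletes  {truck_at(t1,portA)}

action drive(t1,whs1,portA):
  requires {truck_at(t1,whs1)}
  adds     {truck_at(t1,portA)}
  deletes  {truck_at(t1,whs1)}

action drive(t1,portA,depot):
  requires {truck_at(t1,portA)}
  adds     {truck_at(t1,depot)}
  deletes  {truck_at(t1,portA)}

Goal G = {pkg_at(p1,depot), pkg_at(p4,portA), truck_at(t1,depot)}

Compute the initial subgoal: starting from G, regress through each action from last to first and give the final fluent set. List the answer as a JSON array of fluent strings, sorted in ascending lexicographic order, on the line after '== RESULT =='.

Work backward from the goal:
  through step 3 (drive(t1,portA,depot)): drop {truck_at(t1,depot)}, keep {pkg_at(p1,depot), pkg_at(p4,portA)}, require {truck_at(t1,portA)}
    → {pkg_at(p1,depot), pkg_at(p4,portA), truck_at(t1,portA)}
  through step 2 (drive(t1,whs1,portA)): drop {truck_at(t1,portA)}, keep {pkg_at(p1,depot), pkg_at(p4,portA)}, require {truck_at(t1,whs1)}
    → {pkg_at(p1,depot), pkg_at(p4,portA), truck_at(t1,whs1)}
  through step 1 (drive(t1,portA,whs1)): drop {truck_at(t1,whs1)}, keep {pkg_at(p1,depot), pkg_at(p4,portA)}, require {truck_at(t1,portA)}
    → {pkg_at(p1,depot), pkg_at(p4,portA), truck_at(t1,portA)}

== RESULT ==
["pkg_at(p1,depot)", "pkg_at(p4,portA)", "truck_at(t1,portA)"]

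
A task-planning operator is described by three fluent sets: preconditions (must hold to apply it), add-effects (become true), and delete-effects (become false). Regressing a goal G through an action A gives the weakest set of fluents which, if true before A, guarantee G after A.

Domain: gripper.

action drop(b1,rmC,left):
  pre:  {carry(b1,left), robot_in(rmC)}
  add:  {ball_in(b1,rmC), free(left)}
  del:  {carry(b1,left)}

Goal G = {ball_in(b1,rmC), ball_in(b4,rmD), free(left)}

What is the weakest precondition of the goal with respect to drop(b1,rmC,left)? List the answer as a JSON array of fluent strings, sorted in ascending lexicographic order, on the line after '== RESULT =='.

Compute (G \ add) ∪ pre:
  G ∩ del = {}  (empty — regression defined)
  G \ add = {ball_in(b1,rmC), ball_in(b4,rmD), free(left)} \ {ball_in(b1,rmC), free(left)} = {ball_in(b4,rmD)}
  ∪ pre   = {ball_in(b4,rmD)} ∪ {carry(b1,left), robot_in(rmC)}
          = {ball_in(b4,rmD), carry(b1,left), robot_in(rmC)}

== RESULT ==
["ball_in(b4,rmD)", "carry(b1,left)", "robot_in(rmC)"]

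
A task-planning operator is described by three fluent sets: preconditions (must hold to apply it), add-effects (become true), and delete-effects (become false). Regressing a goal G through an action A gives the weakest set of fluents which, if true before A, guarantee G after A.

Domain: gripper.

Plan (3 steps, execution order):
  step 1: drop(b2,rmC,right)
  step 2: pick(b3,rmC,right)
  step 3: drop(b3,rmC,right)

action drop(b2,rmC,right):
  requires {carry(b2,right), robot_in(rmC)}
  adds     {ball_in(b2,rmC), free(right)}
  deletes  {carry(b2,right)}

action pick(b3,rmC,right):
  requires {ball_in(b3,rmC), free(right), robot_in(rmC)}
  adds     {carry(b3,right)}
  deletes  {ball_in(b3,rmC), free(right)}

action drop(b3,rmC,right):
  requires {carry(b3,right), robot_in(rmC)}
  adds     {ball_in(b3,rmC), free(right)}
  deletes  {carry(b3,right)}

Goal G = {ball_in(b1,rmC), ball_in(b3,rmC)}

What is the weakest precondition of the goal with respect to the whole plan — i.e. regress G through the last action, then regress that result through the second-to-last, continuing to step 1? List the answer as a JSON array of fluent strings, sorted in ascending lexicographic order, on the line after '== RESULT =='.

Regress step by step:
  through step 3 (drop(b3,rmC,right)): drop {ball_in(b3,rmC)}, keep {ball_in(b1,rmC)}, require {carry(b3,right), robot_in(rmC)}
    → {ball_in(b1,rmC), carry(b3,right), robot_in(rmC)}
  through step 2 (pick(b3,rmC,right)): drop {carry(b3,right)}, keep {ball_in(b1,rmC), robot_in(rmC)}, require {ball_in(b3,rmC), free(right), robot_in(rmC)}
    → {ball_in(b1,rmC), ball_in(b3,rmC), free(right), robot_in(rmC)}
  through step 1 (drop(b2,rmC,right)): drop {free(right)}, keep {ball_in(b1,rmC), ball_in(b3,rmC), robot_in(rmC)}, require {carry(b2,right), robot_in(rmC)}
    → {ball_in(b1,rmC), ball_in(b3,rmC), carry(b2,right), robot_in(rmC)}

== RESULT ==
["ball_in(b1,rmC)", "ball_in(b3,rmC)", "carry(b2,right)", "robot_in(rmC)"]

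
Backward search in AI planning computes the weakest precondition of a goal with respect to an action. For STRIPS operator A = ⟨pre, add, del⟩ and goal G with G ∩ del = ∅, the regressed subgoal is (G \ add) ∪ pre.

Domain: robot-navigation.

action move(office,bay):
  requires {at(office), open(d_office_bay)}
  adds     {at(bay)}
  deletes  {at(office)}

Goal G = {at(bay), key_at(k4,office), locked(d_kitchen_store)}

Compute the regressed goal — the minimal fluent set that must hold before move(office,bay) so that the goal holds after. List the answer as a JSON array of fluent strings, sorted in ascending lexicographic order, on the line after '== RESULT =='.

Compute (G \ add) ∪ pre:
  G ∩ del = {}  (empty — regression defined)
  G \ add = {at(bay), key_at(k4,office), locked(d_kitchen_store)} \ {at(bay)} = {key_at(k4,office), locked(d_kitchen_store)}
  ∪ pre   = {key_at(k4,office), locked(d_kitchen_store)} ∪ {at(office), open(d_office_bay)}
          = {at(office), key_at(k4,office), locked(d_kitchen_store), open(d_office_bay)}

== RESULT ==
["at(office)", "key_at(k4,office)", "locked(d_kitchen_store)", "open(d_office_bay)"]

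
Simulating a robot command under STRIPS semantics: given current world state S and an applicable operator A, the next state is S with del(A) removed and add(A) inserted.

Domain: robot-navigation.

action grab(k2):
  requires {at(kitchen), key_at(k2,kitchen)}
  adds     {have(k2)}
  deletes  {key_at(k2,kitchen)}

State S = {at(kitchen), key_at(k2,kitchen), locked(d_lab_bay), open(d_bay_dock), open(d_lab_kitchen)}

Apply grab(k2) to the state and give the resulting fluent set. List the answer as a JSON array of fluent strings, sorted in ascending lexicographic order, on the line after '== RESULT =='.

Progress:
  pre ⊆ S: {at(kitchen), key_at(k2,kitchen)} ⊆ S  — applicable
  S \ del = {at(kitchen), locked(d_lab_bay), open(d_bay_dock), open(d_lab_kitchen)}
  ∪ add   = {at(kitchen), have(k2), locked(d_lab_bay), open(d_bay_dock), open(d_lab_kitchen)}

== RESULT ==
["at(kitchen)", "have(k2)", "locked(d_lab_bay)", "open(d_bay_dock)", "open(d_lab_kitchen)"]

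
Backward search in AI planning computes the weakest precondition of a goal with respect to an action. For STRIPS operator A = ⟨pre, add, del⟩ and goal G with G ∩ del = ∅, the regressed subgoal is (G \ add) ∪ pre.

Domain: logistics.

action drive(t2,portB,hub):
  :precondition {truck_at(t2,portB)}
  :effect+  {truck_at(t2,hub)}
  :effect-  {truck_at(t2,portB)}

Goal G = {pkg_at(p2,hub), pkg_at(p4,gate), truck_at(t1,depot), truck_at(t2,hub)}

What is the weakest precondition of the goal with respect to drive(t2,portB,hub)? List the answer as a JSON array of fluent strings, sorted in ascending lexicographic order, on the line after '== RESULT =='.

Compute (G \ add) ∪ pre:
  G ∩ del = {}  (empty — regression defined)
  G \ add = {pkg_at(p2,hub), pkg_at(p4,gate), truck_at(t1,depot), truck_at(t2,hub)} \ {truck_at(t2,hub)} = {pkg_at(p2,hub), pkg_at(p4,gate), truck_at(t1,depot)}
  ∪ pre   = {pkg_at(p2,hub), pkg_at(p4,gate), truck_at(t1,depot)} ∪ {truck_at(t2,portB)}
          = {pkg_at(p2,hub), pkg_at(p4,gate), truck_at(t1,depot), truck_at(t2,portB)}

== RESULT ==
["pkg_at(p2,hub)", "pkg_at(p4,gate)", "truck_at(t1,depot)", "truck_at(t2,portB)"]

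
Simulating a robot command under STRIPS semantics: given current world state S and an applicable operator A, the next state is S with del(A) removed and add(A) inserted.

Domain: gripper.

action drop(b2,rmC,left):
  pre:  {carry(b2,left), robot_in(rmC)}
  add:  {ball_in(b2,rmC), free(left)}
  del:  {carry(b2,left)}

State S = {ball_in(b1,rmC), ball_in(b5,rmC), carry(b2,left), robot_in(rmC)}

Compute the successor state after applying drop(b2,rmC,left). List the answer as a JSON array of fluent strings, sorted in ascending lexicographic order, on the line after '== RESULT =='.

Progress:
  pre ⊆ S: {carry(b2,left), robot_in(rmC)} ⊆ S  — applicable
  S \ del = {ball_in(b1,rmC), ball_in(b5,rmC), robot_in(rmC)}
  ∪ add   = {ball_in(b1,rmC), ball_in(b2,rmC), ball_in(b5,rmC), free(left), robot_in(rmC)}

== RESULT ==
["ball_in(b1,rmC)", "ball_in(b2,rmC)", "ball_in(b5,rmC)", "free(left)", "robot_in(rmC)"]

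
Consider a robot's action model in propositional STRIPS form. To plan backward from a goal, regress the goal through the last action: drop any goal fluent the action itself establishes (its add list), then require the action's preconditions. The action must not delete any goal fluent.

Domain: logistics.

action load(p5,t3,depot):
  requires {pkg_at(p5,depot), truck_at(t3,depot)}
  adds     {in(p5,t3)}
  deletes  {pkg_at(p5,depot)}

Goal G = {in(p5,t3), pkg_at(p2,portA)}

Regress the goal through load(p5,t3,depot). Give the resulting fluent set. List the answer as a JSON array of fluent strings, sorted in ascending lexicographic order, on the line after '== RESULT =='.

Regress:
  G ∩ del = {}  (empty — regression defined)
  G \ add = {in(p5,t3), pkg_at(p2,portA)} \ {in(p5,t3)} = {pkg_at(p2,portA)}
  ∪ pre   = {pkg_at(p2,portA)} ∪ {pkg_at(p5,depot), truck_at(t3,depot)}
          = {pkg_at(p2,portA), pkg_at(p5,depot), truck_at(t3,depot)}

== RESULT ==
["pkg_at(p2,portA)", "pkg_at(p5,depot)", "truck_at(t3,depot)"]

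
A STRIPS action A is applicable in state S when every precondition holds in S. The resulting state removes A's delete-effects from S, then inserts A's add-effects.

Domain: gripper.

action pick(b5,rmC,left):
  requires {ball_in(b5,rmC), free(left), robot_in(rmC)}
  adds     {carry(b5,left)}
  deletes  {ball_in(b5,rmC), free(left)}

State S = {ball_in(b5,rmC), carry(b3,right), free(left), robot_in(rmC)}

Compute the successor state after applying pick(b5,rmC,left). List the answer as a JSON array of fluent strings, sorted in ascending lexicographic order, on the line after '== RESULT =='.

Progress:
  pre ⊆ S: {ball_in(b5,rmC), free(left), robot_in(rmC)} ⊆ S  — applicable
  S \ del = {carry(b3,right), robot_in(rmC)}
  ∪ add   = {carry(b3,right), carry(b5,left), robot_in(rmC)}

== RESULT ==
["carry(b3,right)", "carry(b5,left)", "robot_in(rmC)"]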